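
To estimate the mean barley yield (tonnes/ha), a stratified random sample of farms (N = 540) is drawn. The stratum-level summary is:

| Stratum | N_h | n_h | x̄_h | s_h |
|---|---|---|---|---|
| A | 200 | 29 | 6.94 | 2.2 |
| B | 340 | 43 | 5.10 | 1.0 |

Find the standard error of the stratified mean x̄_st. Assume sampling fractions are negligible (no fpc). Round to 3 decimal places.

V̂(x̄_st) = Σ W_h² s_h²/n_h, with W_h = N_h/N and N = 540:
  stratum A: (200/540)²·2.2²/29 = 0.0228939
  stratum B: (340/540)²·1.0²/43 = 0.00921938
V̂(x̄_st) = 0.0321133
SE(x̄_st) = √0.0321133 = 0.179202

SE(x̄_st) ≈ 0.179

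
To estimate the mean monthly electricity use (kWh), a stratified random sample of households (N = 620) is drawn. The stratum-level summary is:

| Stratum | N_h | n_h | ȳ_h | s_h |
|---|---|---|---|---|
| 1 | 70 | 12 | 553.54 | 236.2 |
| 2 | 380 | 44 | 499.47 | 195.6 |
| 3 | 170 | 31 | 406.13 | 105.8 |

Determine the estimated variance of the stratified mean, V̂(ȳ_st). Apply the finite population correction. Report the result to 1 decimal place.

V̂(ȳ_st) = Σ W_h² (1 − n_h/N_h) s_h²/n_h, with W_h = N_h/N and N = 620:
  stratum 1: (70/620)²·(1 − 12/70)·236.2²/12 = 49.1045
  stratum 2: (380/620)²·(1 − 44/380)·195.6²/44 = 288.818
  stratum 3: (170/620)²·(1 − 31/170)·105.8²/31 = 22.1968
V̂(ȳ_st) = 360.119

V̂(ȳ_st) ≈ 360.1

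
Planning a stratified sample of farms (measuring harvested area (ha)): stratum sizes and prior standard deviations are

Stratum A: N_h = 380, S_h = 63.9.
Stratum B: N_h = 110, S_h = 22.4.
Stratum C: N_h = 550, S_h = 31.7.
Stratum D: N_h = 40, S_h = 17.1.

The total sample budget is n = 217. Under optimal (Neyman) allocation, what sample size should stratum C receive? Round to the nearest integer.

Neyman allocation: n_h = n · N_h S_h / Σ N_i S_i, with n = 217.
  stratum A: N_h·S_h = 380·63.9 = 24282.00
  stratum B: N_h·S_h = 110·22.4 = 2464.00
  stratum C: N_h·S_h = 550·31.7 = 17435.00
  stratum D: N_h·S_h = 40·17.1 = 684.00
Σ N_h S_h = 44865.00
n for stratum C = 217·17435.00/44865.00 = 84.328 → 84

84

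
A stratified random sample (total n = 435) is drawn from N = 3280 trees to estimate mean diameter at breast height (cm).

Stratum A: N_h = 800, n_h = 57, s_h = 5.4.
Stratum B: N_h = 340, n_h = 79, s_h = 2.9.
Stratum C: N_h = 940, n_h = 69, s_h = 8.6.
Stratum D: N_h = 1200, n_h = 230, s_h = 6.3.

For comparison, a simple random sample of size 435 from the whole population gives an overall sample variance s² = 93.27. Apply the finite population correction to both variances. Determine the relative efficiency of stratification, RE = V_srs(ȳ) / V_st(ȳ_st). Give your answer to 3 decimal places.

RE ≈ 1.437

V̂(ȳ_st) = Σ W_h² (1 − n_h/N_h) s_h²/n_h, with W_h = N_h/N and N = 3280:
  stratum A: (800/3280)²·(1 − 57/800)·5.4²/57 = 0.0282647
  stratum B: (340/3280)²·(1 − 79/340)·2.9²/79 = 0.000878093
  stratum C: (940/3280)²·(1 − 69/940)·8.6²/69 = 0.0815729
  stratum D: (1200/3280)²·(1 − 230/1200)·6.3²/230 = 0.0186706
V_st = 0.129386
V_srs = (1 − 435/3280)·93.27/435 = 0.185978
Relative efficiency = V_srs / V_st = 0.185978/0.129386 = 1.4374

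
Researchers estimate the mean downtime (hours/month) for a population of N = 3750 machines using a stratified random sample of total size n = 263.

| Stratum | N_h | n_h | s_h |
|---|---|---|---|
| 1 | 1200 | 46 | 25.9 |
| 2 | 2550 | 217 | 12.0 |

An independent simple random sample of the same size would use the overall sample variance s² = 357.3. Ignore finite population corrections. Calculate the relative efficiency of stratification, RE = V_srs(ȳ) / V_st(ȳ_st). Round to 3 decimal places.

RE ≈ 0.755

V̂(ȳ_st) = Σ W_h² s_h²/n_h, with W_h = N_h/N and N = 3750:
  stratum 1: (1200/3750)²·25.9²/46 = 1.49328
  stratum 2: (2550/3750)²·12.0²/217 = 0.306846
V_st = 1.80013
V_srs = s²/n = 357.3/263 = 1.35856
Relative efficiency = V_srs / V_st = 1.35856/1.80013 = 0.7547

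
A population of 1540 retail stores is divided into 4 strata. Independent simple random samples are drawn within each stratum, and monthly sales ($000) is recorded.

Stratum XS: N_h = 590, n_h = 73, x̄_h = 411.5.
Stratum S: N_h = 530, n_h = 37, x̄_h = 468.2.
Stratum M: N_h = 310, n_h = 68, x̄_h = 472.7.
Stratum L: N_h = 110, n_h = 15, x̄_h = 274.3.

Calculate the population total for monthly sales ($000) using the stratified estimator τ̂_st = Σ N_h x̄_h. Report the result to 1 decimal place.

τ̂_st ≈ 667641.0

τ̂_st = Σ N_h x̄_h = 590·411.5 + 530·468.2 + 310·472.7 + 110·274.3 = 667641.0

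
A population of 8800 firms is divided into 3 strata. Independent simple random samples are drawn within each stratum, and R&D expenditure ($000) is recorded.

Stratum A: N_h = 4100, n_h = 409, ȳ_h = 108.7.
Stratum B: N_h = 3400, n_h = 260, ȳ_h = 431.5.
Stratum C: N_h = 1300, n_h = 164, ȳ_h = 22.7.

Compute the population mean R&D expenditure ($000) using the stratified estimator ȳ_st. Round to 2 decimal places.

ȳ_st ≈ 220.71

N = Σ N_h = 8800. Stratum weights W_h = N_h/N.
ȳ_st = (4100·108.7 + 3400·431.5 + 1300·22.7) / 8800 = 220.7136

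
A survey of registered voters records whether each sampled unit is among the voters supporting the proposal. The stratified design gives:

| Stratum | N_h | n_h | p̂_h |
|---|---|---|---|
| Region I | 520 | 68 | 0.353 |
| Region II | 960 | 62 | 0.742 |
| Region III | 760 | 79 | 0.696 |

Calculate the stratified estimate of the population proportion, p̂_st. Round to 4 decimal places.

N = 2240; stratum weights W_h = N_h/N.
p̂_st = Σ W_h p̂_h = (520·0.353 + 960·0.742 + 760·0.696)/2240 = 0.63609

p̂_st ≈ 0.6361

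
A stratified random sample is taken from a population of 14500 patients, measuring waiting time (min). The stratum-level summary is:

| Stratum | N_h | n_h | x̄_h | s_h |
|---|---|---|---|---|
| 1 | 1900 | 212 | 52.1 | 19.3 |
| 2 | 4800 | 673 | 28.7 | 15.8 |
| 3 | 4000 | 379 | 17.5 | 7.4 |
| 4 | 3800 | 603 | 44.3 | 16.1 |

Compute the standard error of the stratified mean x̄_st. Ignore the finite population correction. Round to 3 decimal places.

V̂(x̄_st) = Σ W_h² s_h²/n_h, with W_h = N_h/N and N = 14500:
  stratum 1: (1900/14500)²·19.3²/212 = 0.0301682
  stratum 2: (4800/14500)²·15.8²/673 = 0.0406486
  stratum 3: (4000/14500)²·7.4²/379 = 0.0109953
  stratum 4: (3800/14500)²·16.1²/603 = 0.0295233
V̂(x̄_st) = 0.111336
SE(x̄_st) = √0.111336 = 0.33367

SE(x̄_st) ≈ 0.334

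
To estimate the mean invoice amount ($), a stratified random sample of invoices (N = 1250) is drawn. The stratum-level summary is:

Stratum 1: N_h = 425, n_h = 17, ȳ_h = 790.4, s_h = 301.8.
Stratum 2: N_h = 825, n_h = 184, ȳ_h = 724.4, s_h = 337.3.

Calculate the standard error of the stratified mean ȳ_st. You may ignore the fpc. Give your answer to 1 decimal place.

SE(ȳ_st) ≈ 29.8

V̂(ȳ_st) = Σ W_h² s_h²/n_h, with W_h = N_h/N and N = 1250:
  stratum 1: (425/1250)²·301.8²/17 = 619.366
  stratum 2: (825/1250)²·337.3²/184 = 269.341
V̂(ȳ_st) = 888.707
SE(ȳ_st) = √888.707 = 29.8112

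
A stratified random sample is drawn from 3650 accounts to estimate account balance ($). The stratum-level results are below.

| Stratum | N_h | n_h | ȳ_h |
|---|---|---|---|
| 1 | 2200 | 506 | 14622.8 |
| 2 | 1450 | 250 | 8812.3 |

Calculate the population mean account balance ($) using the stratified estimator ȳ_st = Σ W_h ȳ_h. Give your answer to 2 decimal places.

ȳ_st ≈ 12314.52

N = Σ N_h = 3650. Stratum weights W_h = N_h/N.
ȳ_st = (2200·14622.8 + 1450·8812.3) / 3650 = 12314.5192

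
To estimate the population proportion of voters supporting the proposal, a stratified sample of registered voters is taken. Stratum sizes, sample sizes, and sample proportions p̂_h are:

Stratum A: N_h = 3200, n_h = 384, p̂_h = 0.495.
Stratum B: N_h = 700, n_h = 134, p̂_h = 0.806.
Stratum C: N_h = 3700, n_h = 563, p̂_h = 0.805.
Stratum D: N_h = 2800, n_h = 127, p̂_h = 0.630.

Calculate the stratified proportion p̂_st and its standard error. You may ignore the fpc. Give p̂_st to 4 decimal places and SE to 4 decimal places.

p̂_st ≈ 0.6626, SE ≈ 0.0154

N = 10400; stratum weights W_h = N_h/N.
p̂_st = Σ W_h p̂_h = (3200·0.495 + 700·0.806 + 3700·0.805 + 2800·0.630)/10400 = 0.66257
V̂(p̂_st) = Σ W_h² p̂_h(1−p̂_h)/(n_h−1):
  stratum A: (3200/10400)²·0.495·0.505/383 = 6.17918e-05
  stratum B: (700/10400)²·0.806·0.194/133 = 5.32616e-06
  stratum C: (3700/10400)²·0.805·0.195/562 = 3.53534e-05
  stratum D: (2800/10400)²·0.630·0.370/126 = 0.000134098
V̂(p̂_st) = 0.000236569; SE = √V̂ = 0.0153808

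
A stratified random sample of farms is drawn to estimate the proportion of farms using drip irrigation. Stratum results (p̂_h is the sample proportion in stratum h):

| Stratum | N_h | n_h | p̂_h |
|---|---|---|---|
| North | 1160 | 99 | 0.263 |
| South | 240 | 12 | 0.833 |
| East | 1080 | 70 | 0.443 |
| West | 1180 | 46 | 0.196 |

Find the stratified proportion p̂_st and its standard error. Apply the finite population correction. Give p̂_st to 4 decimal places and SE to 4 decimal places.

p̂_st ≈ 0.3319, SE ≈ 0.0296

N = 3660; stratum weights W_h = N_h/N.
p̂_st = Σ W_h p̂_h = (1160·0.263 + 240·0.833 + 1080·0.443 + 1180·0.196)/3660 = 0.33189
V̂(p̂_st) = Σ W_h² (1 − n_h/N_h) p̂_h(1−p̂_h)/(n_h−1):
  stratum North: (1160/3660)²·(1 − 99/1160)·0.263·0.737/98 = 0.000181722
  stratum South: (240/3660)²·(1 − 12/240)·0.833·0.167/11 = 5.16598e-05
  stratum East: (1080/3660)²·(1 − 70/1080)·0.443·0.557/69 = 0.000291201
  stratum West: (1180/3660)²·(1 − 46/1180)·0.196·0.804/45 = 0.00034981
V̂(p̂_st) = 0.000874393; SE = √V̂ = 0.0295701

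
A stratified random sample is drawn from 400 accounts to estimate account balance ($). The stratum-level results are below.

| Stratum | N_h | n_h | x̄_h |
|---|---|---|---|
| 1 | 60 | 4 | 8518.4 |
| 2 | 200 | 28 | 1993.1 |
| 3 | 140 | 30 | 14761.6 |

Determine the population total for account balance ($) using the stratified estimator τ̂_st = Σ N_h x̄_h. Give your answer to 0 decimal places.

τ̂_st = Σ N_h x̄_h = 60·8518.4 + 200·1993.1 + 140·14761.6 = 2976348

τ̂_st ≈ 2976348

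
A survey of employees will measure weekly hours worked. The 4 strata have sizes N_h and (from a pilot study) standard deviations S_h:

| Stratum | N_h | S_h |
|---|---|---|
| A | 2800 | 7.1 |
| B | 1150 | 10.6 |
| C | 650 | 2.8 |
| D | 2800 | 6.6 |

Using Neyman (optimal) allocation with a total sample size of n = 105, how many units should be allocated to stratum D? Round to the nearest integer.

37

Neyman allocation: n_h = n · N_h S_h / Σ N_i S_i, with n = 105.
  stratum A: N_h·S_h = 2800·7.1 = 19880.00
  stratum B: N_h·S_h = 1150·10.6 = 12190.00
  stratum C: N_h·S_h = 650·2.8 = 1820.00
  stratum D: N_h·S_h = 2800·6.6 = 18480.00
Σ N_h S_h = 52370.00
n for stratum D = 105·18480.00/52370.00 = 37.052 → 37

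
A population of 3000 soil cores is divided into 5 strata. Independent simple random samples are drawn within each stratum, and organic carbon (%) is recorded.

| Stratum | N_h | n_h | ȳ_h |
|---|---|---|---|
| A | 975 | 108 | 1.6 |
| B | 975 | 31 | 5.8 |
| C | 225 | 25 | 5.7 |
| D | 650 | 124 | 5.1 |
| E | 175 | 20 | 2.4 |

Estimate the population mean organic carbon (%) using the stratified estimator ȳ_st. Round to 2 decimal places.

N = Σ N_h = 3000. Stratum weights W_h = N_h/N.
ȳ_st = (975·1.6 + 975·5.8 + 225·5.7 + 650·5.1 + 175·2.4) / 3000 = 4.0775

ȳ_st ≈ 4.08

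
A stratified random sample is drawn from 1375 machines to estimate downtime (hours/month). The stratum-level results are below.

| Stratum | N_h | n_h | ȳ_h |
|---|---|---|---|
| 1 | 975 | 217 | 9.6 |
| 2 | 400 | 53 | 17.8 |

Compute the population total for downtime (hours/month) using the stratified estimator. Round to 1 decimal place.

τ̂_st ≈ 16480.0

τ̂_st = Σ N_h ȳ_h = 975·9.6 + 400·17.8 = 16480.0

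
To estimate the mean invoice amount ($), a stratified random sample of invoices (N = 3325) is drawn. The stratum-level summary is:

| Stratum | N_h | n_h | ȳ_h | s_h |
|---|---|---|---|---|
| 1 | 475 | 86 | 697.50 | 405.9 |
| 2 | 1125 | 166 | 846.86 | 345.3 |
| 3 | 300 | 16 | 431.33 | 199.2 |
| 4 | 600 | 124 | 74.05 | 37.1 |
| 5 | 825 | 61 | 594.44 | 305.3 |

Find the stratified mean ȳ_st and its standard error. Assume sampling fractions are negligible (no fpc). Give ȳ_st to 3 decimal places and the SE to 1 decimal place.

ȳ_st = Σ W_h ȳ_h = (475·697.50 + 1125·846.86 + 300·431.33 + 600·74.05 + 825·594.44)/3325 = 585.94647
V̂(ȳ_st) = Σ W_h² s_h²/n_h, with W_h = N_h/N and N = 3325:
  stratum 1: (475/3325)²·405.9²/86 = 39.097
  stratum 2: (1125/3325)²·345.3²/166 = 82.2256
  stratum 3: (300/3325)²·199.2²/16 = 20.1891
  stratum 4: (600/3325)²·37.1²/124 = 0.361448
  stratum 5: (825/3325)²·305.3²/61 = 94.0694
V̂(ȳ_st) = 235.943
SE(ȳ_st) = √235.943 = 15.3604

ȳ_st ≈ 585.946, SE ≈ 15.4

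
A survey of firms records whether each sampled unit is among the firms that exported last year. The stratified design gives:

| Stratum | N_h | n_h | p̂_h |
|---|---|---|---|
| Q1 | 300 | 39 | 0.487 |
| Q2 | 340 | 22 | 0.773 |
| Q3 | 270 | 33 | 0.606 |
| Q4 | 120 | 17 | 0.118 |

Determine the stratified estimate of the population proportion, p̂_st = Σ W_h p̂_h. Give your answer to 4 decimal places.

N = 1030; stratum weights W_h = N_h/N.
p̂_st = Σ W_h p̂_h = (300·0.487 + 340·0.773 + 270·0.606 + 120·0.118)/1030 = 0.56961

p̂_st ≈ 0.5696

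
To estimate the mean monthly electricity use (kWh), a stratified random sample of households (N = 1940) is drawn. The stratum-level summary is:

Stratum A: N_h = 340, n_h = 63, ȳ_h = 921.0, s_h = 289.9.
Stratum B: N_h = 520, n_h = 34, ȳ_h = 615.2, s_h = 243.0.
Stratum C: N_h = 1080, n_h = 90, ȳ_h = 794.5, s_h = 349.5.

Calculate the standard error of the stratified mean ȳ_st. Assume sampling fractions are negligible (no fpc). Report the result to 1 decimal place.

SE(ȳ_st) ≈ 24.2

V̂(ȳ_st) = Σ W_h² s_h²/n_h, with W_h = N_h/N and N = 1940:
  stratum A: (340/1940)²·289.9²/63 = 40.9742
  stratum B: (520/1940)²·243.0²/34 = 124.778
  stratum C: (1080/1940)²·349.5²/90 = 420.626
V̂(ȳ_st) = 586.378
SE(ȳ_st) = √586.378 = 24.2152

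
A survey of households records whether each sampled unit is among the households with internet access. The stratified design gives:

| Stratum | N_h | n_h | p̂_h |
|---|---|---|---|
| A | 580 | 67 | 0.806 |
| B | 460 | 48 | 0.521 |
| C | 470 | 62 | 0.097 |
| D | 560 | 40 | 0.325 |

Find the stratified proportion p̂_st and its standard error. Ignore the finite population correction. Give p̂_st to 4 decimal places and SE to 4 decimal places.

p̂_st ≈ 0.4516, SE ≈ 0.0306

N = 2070; stratum weights W_h = N_h/N.
p̂_st = Σ W_h p̂_h = (580·0.806 + 460·0.521 + 470·0.097 + 560·0.325)/2070 = 0.45156
V̂(p̂_st) = Σ W_h² p̂_h(1−p̂_h)/(n_h−1):
  stratum A: (580/2070)²·0.806·0.194/66 = 0.000185998
  stratum B: (460/2070)²·0.521·0.479/47 = 0.000262211
  stratum C: (470/2070)²·0.097·0.903/61 = 7.40261e-05
  stratum D: (560/2070)²·0.325·0.675/39 = 0.000411678
V̂(p̂_st) = 0.000933913; SE = √V̂ = 0.03056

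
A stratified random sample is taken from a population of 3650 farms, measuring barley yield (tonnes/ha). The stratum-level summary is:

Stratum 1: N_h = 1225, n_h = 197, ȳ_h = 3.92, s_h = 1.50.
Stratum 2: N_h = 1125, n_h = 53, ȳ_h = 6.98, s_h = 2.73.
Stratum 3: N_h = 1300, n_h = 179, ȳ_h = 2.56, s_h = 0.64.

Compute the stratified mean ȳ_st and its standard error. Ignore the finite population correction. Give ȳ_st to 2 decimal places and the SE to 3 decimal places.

ȳ_st ≈ 4.38, SE ≈ 0.122

ȳ_st = Σ W_h ȳ_h = (1225·3.92 + 1125·6.98 + 1300·2.56)/3650 = 4.37877
V̂(ȳ_st) = Σ W_h² s_h²/n_h, with W_h = N_h/N and N = 3650:
  stratum 1: (1225/3650)²·1.50²/197 = 0.00128648
  stratum 2: (1125/3650)²·2.73²/53 = 0.0133588
  stratum 3: (1300/3650)²·0.64²/179 = 0.000290274
V̂(ȳ_st) = 0.0149356
SE(ȳ_st) = √0.0149356 = 0.122211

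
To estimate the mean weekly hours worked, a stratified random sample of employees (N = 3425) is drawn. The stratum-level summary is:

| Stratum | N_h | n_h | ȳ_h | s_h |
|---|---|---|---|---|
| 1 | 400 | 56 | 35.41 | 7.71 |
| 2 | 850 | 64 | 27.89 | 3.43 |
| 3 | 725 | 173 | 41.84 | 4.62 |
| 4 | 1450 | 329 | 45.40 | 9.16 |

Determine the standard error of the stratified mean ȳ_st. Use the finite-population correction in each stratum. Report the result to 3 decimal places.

SE(ȳ_st) ≈ 0.250

V̂(ȳ_st) = Σ W_h² (1 − n_h/N_h) s_h²/n_h, with W_h = N_h/N and N = 3425:
  stratum 1: (400/3425)²·(1 − 56/400)·7.71²/56 = 0.0124514
  stratum 2: (850/3425)²·(1 − 64/850)·3.43²/64 = 0.0104696
  stratum 3: (725/3425)²·(1 − 173/725)·4.62²/173 = 0.00420914
  stratum 4: (1450/3425)²·(1 − 329/1450)·9.16²/329 = 0.0353385
V̂(ȳ_st) = 0.0624686
SE(ȳ_st) = √0.0624686 = 0.249937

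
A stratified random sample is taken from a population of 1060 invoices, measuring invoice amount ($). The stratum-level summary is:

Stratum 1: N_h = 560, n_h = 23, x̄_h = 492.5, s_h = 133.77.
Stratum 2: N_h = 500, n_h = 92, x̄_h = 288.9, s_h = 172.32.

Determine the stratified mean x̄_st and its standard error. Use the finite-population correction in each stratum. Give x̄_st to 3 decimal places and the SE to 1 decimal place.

x̄_st ≈ 396.462, SE ≈ 16.3

x̄_st = Σ W_h x̄_h = (560·492.5 + 500·288.9)/1060 = 396.46226
V̂(x̄_st) = Σ W_h² (1 − n_h/N_h) s_h²/n_h, with W_h = N_h/N and N = 1060:
  stratum 1: (560/1060)²·(1 − 23/560)·133.77²/23 = 208.229
  stratum 2: (500/1060)²·(1 − 92/500)·172.32²/92 = 58.6006
V̂(x̄_st) = 266.829
SE(x̄_st) = √266.829 = 16.3349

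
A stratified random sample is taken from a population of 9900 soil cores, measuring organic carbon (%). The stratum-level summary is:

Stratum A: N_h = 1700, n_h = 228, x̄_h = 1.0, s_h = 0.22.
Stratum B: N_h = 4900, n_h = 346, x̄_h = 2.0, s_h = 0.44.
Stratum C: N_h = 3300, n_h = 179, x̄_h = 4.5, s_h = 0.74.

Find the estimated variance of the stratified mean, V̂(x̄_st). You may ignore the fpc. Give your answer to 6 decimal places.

V̂(x̄_st) ≈ 0.000483

V̂(x̄_st) = Σ W_h² s_h²/n_h, with W_h = N_h/N and N = 9900:
  stratum A: (1700/9900)²·0.22²/228 = 6.25948e-06
  stratum B: (4900/9900)²·0.44²/346 = 0.000137073
  stratum C: (3300/9900)²·0.74²/179 = 0.000339913
V̂(x̄_st) = 0.000483245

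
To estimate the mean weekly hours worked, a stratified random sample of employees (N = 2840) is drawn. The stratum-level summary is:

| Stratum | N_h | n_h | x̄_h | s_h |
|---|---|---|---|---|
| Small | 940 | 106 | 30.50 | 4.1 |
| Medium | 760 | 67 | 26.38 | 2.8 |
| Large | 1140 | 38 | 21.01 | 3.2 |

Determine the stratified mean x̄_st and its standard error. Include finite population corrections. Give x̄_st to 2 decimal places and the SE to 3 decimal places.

x̄_st ≈ 25.59, SE ≈ 0.255

x̄_st = Σ W_h x̄_h = (940·30.50 + 760·26.38 + 1140·21.01)/2840 = 25.58810
V̂(x̄_st) = Σ W_h² (1 − n_h/N_h) s_h²/n_h, with W_h = N_h/N and N = 2840:
  stratum Small: (940/2840)²·(1 − 106/940)·4.1²/106 = 0.0154141
  stratum Medium: (760/2840)²·(1 − 67/760)·2.8²/67 = 0.00764102
  stratum Large: (1140/2840)²·(1 − 38/1140)·3.2²/38 = 0.0419726
V̂(x̄_st) = 0.0650278
SE(x̄_st) = √0.0650278 = 0.255005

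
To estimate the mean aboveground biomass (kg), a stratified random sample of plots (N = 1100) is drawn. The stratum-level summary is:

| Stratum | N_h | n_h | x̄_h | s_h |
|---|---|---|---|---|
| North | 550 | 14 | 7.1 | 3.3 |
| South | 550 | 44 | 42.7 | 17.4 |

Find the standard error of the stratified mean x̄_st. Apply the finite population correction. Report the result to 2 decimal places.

SE(x̄_st) ≈ 1.33

V̂(x̄_st) = Σ W_h² (1 − n_h/N_h) s_h²/n_h, with W_h = N_h/N and N = 1100:
  stratum North: (550/1100)²·(1 − 14/550)·3.3²/14 = 0.189514
  stratum South: (550/1100)²·(1 − 44/550)·17.4²/44 = 1.58261
V̂(x̄_st) = 1.77212
SE(x̄_st) = √1.77212 = 1.33121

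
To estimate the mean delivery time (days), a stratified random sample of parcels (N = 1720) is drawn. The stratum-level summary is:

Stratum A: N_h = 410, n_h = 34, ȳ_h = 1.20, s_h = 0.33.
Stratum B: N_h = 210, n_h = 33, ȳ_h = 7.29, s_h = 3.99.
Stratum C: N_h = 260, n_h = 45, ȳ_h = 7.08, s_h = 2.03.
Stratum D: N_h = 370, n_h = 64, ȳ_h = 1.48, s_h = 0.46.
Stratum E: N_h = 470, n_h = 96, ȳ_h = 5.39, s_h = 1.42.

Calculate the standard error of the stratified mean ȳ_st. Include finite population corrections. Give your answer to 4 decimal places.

V̂(ȳ_st) = Σ W_h² (1 − n_h/N_h) s_h²/n_h, with W_h = N_h/N and N = 1720:
  stratum A: (410/1720)²·(1 − 34/410)·0.33²/34 = 0.000166903
  stratum B: (210/1720)²·(1 − 33/210)·3.99²/33 = 0.00606132
  stratum C: (260/1720)²·(1 − 45/260)·2.03²/45 = 0.00173035
  stratum D: (370/1720)²·(1 − 64/370)·0.46²/64 = 0.000126532
  stratum E: (470/1720)²·(1 − 96/470)·1.42²/96 = 0.00124801
V̂(ȳ_st) = 0.00933312
SE(ȳ_st) = √0.00933312 = 0.0966081

SE(ȳ_st) ≈ 0.0966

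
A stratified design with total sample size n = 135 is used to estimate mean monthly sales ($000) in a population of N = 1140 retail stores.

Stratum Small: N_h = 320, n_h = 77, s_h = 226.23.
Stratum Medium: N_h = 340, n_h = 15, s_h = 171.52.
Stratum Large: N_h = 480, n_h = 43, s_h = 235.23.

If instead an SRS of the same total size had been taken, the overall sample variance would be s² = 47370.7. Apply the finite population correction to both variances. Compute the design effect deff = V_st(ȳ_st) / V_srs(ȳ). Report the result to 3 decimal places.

V̂(ȳ_st) = Σ W_h² (1 − n_h/N_h) s_h²/n_h, with W_h = N_h/N and N = 1140:
  stratum Small: (320/1140)²·(1 − 77/320)·226.23²/77 = 39.7701
  stratum Medium: (340/1140)²·(1 − 15/340)·171.52²/15 = 166.76
  stratum Large: (480/1140)²·(1 − 43/480)·235.23²/43 = 207.697
V_st = 414.227
V_srs = (1 − 135/1140)·47370.7/135 = 309.341
deff = V_st / V_srs = 414.227/309.341 = 1.3391

deff ≈ 1.339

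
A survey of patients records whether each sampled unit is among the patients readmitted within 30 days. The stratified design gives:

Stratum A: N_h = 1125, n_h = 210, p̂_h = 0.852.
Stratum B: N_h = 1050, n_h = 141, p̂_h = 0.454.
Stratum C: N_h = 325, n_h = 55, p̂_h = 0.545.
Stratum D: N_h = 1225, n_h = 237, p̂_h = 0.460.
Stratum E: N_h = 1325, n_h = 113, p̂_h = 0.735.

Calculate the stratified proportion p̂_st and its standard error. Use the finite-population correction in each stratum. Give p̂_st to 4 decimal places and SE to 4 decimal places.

p̂_st ≈ 0.6237, SE ≈ 0.0163

N = 5050; stratum weights W_h = N_h/N.
p̂_st = Σ W_h p̂_h = (1125·0.852 + 1050·0.454 + 325·0.545 + 1225·0.460 + 1325·0.735)/5050 = 0.62370
V̂(p̂_st) = Σ W_h² (1 − n_h/N_h) p̂_h(1−p̂_h)/(n_h−1):
  stratum A: (1125/5050)²·(1 − 210/1125)·0.852·0.148/209 = 2.43526e-05
  stratum B: (1050/5050)²·(1 − 141/1050)·0.454·0.546/140 = 6.6266e-05
  stratum C: (325/5050)²·(1 − 55/325)·0.545·0.455/54 = 1.58008e-05
  stratum D: (1225/5050)²·(1 − 237/1225)·0.460·0.540/236 = 4.99517e-05
  stratum E: (1325/5050)²·(1 − 113/1325)·0.735·0.265/112 = 0.000109509
V̂(p̂_st) = 0.00026588; SE = √V̂ = 0.0163058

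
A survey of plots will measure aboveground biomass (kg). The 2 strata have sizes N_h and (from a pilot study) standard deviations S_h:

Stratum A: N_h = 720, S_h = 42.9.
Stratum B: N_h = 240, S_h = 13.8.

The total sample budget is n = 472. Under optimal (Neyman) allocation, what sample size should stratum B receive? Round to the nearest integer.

Neyman allocation: n_h = n · N_h S_h / Σ N_i S_i, with n = 472.
  stratum A: N_h·S_h = 720·42.9 = 30888.00
  stratum B: N_h·S_h = 240·13.8 = 3312.00
Σ N_h S_h = 34200.00
n for stratum B = 472·3312.00/34200.00 = 45.709 → 46

46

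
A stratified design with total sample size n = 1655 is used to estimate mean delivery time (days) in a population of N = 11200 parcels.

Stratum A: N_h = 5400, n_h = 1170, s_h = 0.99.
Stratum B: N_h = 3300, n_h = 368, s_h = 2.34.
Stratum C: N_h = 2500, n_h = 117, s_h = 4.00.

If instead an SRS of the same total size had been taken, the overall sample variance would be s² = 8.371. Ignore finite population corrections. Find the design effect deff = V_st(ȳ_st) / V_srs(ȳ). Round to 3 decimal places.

V̂(ȳ_st) = Σ W_h² s_h²/n_h, with W_h = N_h/N and N = 11200:
  stratum A: (5400/11200)²·0.99²/1170 = 0.000194731
  stratum B: (3300/11200)²·2.34²/368 = 0.00129174
  stratum C: (2500/11200)²·4.00²/117 = 0.00681362
V_st = 0.0083001
V_srs = s²/n = 8.371/1655 = 0.00505801
deff = V_st / V_srs = 0.0083001/0.00505801 = 1.6410

deff ≈ 1.641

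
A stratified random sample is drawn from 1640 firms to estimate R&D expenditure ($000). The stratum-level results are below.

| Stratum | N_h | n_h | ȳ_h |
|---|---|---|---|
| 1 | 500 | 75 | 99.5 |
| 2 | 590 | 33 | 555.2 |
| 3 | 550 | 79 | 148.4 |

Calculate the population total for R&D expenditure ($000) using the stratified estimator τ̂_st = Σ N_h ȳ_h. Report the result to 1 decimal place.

τ̂_st ≈ 458938.0

τ̂_st = Σ N_h ȳ_h = 500·99.5 + 590·555.2 + 550·148.4 = 458938.0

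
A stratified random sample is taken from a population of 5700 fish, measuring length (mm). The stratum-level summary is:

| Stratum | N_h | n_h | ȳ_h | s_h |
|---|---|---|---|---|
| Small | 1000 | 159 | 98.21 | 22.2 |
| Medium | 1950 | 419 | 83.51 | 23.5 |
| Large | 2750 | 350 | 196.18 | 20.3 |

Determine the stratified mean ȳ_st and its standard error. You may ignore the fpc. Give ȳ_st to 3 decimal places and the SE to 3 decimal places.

ȳ_st = Σ W_h ȳ_h = (1000·98.21 + 1950·83.51 + 2750·196.18)/5700 = 140.44728
V̂(ȳ_st) = Σ W_h² s_h²/n_h, with W_h = N_h/N and N = 5700:
  stratum Small: (1000/5700)²·22.2²/159 = 0.0954024
  stratum Medium: (1950/5700)²·23.5²/419 = 0.154256
  stratum Large: (2750/5700)²·20.3²/350 = 0.274056
V̂(ȳ_st) = 0.523714
SE(ȳ_st) = √0.523714 = 0.723681

ȳ_st ≈ 140.447, SE ≈ 0.724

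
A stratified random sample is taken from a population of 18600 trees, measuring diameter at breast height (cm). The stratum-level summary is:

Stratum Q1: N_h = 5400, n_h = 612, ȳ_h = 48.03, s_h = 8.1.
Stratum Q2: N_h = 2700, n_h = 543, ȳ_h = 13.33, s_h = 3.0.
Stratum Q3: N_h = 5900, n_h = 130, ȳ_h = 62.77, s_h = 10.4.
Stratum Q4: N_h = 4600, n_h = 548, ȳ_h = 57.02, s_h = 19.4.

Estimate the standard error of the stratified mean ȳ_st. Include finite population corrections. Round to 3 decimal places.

V̂(ȳ_st) = Σ W_h² (1 − n_h/N_h) s_h²/n_h, with W_h = N_h/N and N = 18600:
  stratum Q1: (5400/18600)²·(1 − 612/5400)·8.1²/612 = 0.00801199
  stratum Q2: (2700/18600)²·(1 − 543/2700)·3.0²/543 = 0.000279017
  stratum Q3: (5900/18600)²·(1 − 130/5900)·10.4²/130 = 0.0818701
  stratum Q4: (4600/18600)²·(1 − 548/4600)·19.4²/548 = 0.0370019
V̂(ȳ_st) = 0.127163
SE(ȳ_st) = √0.127163 = 0.356599

SE(ȳ_st) ≈ 0.357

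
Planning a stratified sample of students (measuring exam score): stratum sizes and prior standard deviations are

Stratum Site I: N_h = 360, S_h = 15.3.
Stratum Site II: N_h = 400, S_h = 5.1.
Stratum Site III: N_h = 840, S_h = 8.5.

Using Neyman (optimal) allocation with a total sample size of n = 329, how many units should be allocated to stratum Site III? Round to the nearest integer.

160

Neyman allocation: n_h = n · N_h S_h / Σ N_i S_i, with n = 329.
  stratum Site I: N_h·S_h = 360·15.3 = 5508.00
  stratum Site II: N_h·S_h = 400·5.1 = 2040.00
  stratum Site III: N_h·S_h = 840·8.5 = 7140.00
Σ N_h S_h = 14688.00
n for stratum Site III = 329·7140.00/14688.00 = 159.931 → 160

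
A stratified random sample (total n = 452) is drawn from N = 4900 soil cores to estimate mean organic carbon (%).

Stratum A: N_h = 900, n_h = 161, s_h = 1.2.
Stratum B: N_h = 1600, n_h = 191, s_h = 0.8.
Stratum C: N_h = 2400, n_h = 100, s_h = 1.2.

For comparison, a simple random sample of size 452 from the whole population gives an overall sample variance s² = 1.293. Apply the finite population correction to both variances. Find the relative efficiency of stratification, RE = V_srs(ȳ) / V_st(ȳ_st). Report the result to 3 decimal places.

RE ≈ 0.670

V̂(ȳ_st) = Σ W_h² (1 − n_h/N_h) s_h²/n_h, with W_h = N_h/N and N = 4900:
  stratum A: (900/4900)²·(1 − 161/900)·1.2²/161 = 0.00024776
  stratum B: (1600/4900)²·(1 − 191/1600)·0.8²/191 = 0.000314619
  stratum C: (2400/4900)²·(1 − 100/2400)·1.2²/100 = 0.00331062
V_st = 0.003873
V_srs = (1 − 452/4900)·1.293/452 = 0.00259674
Relative efficiency = V_srs / V_st = 0.00259674/0.003873 = 0.6705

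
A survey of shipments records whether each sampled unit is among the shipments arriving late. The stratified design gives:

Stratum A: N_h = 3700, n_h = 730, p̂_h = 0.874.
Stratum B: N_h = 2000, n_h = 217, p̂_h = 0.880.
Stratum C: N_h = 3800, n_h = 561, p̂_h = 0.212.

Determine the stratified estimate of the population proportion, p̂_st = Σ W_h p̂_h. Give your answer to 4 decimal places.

p̂_st ≈ 0.6105

N = 9500; stratum weights W_h = N_h/N.
p̂_st = Σ W_h p̂_h = (3700·0.874 + 2000·0.880 + 3800·0.212)/9500 = 0.61046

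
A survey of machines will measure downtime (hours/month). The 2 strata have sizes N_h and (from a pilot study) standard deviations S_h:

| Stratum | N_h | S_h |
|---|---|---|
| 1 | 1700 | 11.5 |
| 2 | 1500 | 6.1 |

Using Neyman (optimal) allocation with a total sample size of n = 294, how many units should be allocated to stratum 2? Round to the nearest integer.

Neyman allocation: n_h = n · N_h S_h / Σ N_i S_i, with n = 294.
  stratum 1: N_h·S_h = 1700·11.5 = 19550.00
  stratum 2: N_h·S_h = 1500·6.1 = 9150.00
Σ N_h S_h = 28700.00
n for stratum 2 = 294·9150.00/28700.00 = 93.732 → 94

94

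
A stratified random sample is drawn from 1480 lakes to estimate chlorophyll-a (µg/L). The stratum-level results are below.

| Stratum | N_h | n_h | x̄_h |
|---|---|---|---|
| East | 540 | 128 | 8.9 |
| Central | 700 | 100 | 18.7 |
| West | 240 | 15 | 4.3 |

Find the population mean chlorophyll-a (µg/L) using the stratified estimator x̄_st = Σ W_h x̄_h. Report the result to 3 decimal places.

N = Σ N_h = 1480. Stratum weights W_h = N_h/N.
x̄_st = (540·8.9 + 700·18.7 + 240·4.3) / 1480 = 12.78919

x̄_st ≈ 12.789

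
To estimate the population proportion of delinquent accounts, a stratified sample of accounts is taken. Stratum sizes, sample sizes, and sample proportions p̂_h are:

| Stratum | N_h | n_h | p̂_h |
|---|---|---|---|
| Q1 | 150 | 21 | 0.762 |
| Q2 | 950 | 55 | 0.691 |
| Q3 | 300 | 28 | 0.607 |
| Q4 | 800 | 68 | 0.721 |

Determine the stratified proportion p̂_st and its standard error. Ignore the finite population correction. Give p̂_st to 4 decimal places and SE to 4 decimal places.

N = 2200; stratum weights W_h = N_h/N.
p̂_st = Σ W_h p̂_h = (150·0.762 + 950·0.691 + 300·0.607 + 800·0.721)/2200 = 0.69530
V̂(p̂_st) = Σ W_h² p̂_h(1−p̂_h)/(n_h−1):
  stratum Q1: (150/2200)²·0.762·0.238/20 = 4.2154e-05
  stratum Q2: (950/2200)²·0.691·0.309/54 = 0.000737301
  stratum Q3: (300/2200)²·0.607·0.393/27 = 0.000164291
  stratum Q4: (800/2200)²·0.721·0.279/67 = 0.000397008
V̂(p̂_st) = 0.00134075; SE = √V̂ = 0.0366163

p̂_st ≈ 0.6953, SE ≈ 0.0366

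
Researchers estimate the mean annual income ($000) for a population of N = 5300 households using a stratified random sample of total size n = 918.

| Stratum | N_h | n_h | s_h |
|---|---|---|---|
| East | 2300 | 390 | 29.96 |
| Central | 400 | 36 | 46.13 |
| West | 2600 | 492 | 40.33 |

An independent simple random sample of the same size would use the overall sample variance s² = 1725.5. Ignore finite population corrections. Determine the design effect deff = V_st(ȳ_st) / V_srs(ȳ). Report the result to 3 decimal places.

deff ≈ 0.833

V̂(ȳ_st) = Σ W_h² s_h²/n_h, with W_h = N_h/N and N = 5300:
  stratum East: (2300/5300)²·29.96²/390 = 0.433434
  stratum Central: (400/5300)²·46.13²/36 = 0.336692
  stratum West: (2600/5300)²·40.33²/492 = 0.795584
V_st = 1.56571
V_srs = s²/n = 1725.5/918 = 1.87963
deff = V_st / V_srs = 1.56571/1.87963 = 0.8330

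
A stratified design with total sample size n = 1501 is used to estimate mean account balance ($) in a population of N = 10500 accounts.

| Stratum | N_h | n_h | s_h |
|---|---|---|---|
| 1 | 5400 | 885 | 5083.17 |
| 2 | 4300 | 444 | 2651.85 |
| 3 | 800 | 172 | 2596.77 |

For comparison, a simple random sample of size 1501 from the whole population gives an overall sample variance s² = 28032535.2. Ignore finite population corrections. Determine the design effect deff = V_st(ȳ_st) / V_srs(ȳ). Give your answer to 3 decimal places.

deff ≈ 0.568

V̂(ȳ_st) = Σ W_h² s_h²/n_h, with W_h = N_h/N and N = 10500:
  stratum 1: (5400/10500)²·5083.17²/885 = 7722.09
  stratum 2: (4300/10500)²·2651.85²/444 = 2656.28
  stratum 3: (800/10500)²·2596.77²/172 = 227.583
V_st = 10606
V_srs = s²/n = 28032535.2/1501 = 18675.9
deff = V_st / V_srs = 10606/18675.9 = 0.5679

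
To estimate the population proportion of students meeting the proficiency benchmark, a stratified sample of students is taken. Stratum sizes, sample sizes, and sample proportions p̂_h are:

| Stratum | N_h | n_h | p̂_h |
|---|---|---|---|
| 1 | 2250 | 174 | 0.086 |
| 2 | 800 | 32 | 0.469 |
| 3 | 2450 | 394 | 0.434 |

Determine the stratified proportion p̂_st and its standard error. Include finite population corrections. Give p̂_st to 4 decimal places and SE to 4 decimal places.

N = 5500; stratum weights W_h = N_h/N.
p̂_st = Σ W_h p̂_h = (2250·0.086 + 800·0.469 + 2450·0.434)/5500 = 0.29673
V̂(p̂_st) = Σ W_h² (1 − n_h/N_h) p̂_h(1−p̂_h)/(n_h−1):
  stratum 1: (2250/5500)²·(1 − 174/2250)·0.086·0.914/173 = 7.01589e-05
  stratum 2: (800/5500)²·(1 − 32/800)·0.469·0.531/31 = 0.000163167
  stratum 3: (2450/5500)²·(1 − 394/2450)·0.434·0.566/393 = 0.000104082
V̂(p̂_st) = 0.000337408; SE = √V̂ = 0.0183687

p̂_st ≈ 0.2967, SE ≈ 0.0184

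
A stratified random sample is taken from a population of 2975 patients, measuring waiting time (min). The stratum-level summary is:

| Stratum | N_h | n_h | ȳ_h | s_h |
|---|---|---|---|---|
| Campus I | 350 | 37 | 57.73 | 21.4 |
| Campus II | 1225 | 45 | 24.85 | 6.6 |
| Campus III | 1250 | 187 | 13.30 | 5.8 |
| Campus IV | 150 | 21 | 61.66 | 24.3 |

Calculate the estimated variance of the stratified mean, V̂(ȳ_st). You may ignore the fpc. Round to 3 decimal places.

V̂(ȳ_st) = Σ W_h² s_h²/n_h, with W_h = N_h/N and N = 2975:
  stratum Campus I: (350/2975)²·21.4²/37 = 0.171312
  stratum Campus II: (1225/2975)²·6.6²/45 = 0.164125
  stratum Campus III: (1250/2975)²·5.8²/187 = 0.0317585
  stratum Campus IV: (150/2975)²·24.3²/21 = 0.0714828
V̂(ȳ_st) = 0.438678

V̂(ȳ_st) ≈ 0.439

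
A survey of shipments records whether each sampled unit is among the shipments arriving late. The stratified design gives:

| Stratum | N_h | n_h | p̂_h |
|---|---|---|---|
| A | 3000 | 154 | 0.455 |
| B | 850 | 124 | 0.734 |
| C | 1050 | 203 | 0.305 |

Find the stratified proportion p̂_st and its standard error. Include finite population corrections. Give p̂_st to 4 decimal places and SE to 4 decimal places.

N = 4900; stratum weights W_h = N_h/N.
p̂_st = Σ W_h p̂_h = (3000·0.455 + 850·0.734 + 1050·0.305)/4900 = 0.47126
V̂(p̂_st) = Σ W_h² (1 − n_h/N_h) p̂_h(1−p̂_h)/(n_h−1):
  stratum A: (3000/4900)²·(1 − 154/3000)·0.455·0.545/153 = 0.000576342
  stratum B: (850/4900)²·(1 − 124/850)·0.734·0.266/123 = 4.07977e-05
  stratum C: (1050/4900)²·(1 − 203/1050)·0.305·0.695/202 = 3.88699e-05
V̂(p̂_st) = 0.00065601; SE = √V̂ = 0.0256127

p̂_st ≈ 0.4713, SE ≈ 0.0256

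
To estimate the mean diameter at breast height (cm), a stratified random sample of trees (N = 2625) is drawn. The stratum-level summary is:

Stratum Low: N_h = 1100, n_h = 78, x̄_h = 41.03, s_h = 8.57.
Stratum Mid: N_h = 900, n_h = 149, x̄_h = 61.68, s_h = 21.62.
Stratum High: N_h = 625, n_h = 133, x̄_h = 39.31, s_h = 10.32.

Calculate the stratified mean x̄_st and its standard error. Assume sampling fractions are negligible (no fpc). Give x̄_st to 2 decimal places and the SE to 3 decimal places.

x̄_st ≈ 47.70, SE ≈ 0.761

x̄_st = Σ W_h x̄_h = (1100·41.03 + 900·61.68 + 625·39.31)/2625 = 47.70048
V̂(x̄_st) = Σ W_h² s_h²/n_h, with W_h = N_h/N and N = 2625:
  stratum Low: (1100/2625)²·8.57²/78 = 0.165346
  stratum Mid: (900/2625)²·21.62²/149 = 0.368767
  stratum High: (625/2625)²·10.32²/133 = 0.0453951
V̂(x̄_st) = 0.579508
SE(x̄_st) = √0.579508 = 0.761254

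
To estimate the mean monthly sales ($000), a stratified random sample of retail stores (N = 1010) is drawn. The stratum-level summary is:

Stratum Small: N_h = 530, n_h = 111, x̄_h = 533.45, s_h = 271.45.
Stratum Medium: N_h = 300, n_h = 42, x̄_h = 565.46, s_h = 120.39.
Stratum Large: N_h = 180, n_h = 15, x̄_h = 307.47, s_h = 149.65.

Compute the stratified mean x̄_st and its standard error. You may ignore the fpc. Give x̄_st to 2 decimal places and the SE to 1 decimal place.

x̄_st ≈ 502.68, SE ≈ 16.1

x̄_st = Σ W_h x̄_h = (530·533.45 + 300·565.46 + 180·307.47)/1010 = 502.68426
V̂(x̄_st) = Σ W_h² s_h²/n_h, with W_h = N_h/N and N = 1010:
  stratum Small: (530/1010)²·271.45²/111 = 182.796
  stratum Medium: (300/1010)²·120.39²/42 = 30.4461
  stratum Large: (180/1010)²·149.65²/15 = 47.4203
V̂(x̄_st) = 260.662
SE(x̄_st) = √260.662 = 16.145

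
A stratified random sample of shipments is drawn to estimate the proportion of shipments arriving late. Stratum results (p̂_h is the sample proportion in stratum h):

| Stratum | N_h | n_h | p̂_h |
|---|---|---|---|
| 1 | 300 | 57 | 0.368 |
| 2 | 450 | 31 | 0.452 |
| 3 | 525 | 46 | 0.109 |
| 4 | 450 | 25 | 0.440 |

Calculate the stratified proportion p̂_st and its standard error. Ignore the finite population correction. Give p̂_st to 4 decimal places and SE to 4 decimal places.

p̂_st ≈ 0.3299, SE ≈ 0.0398

N = 1725; stratum weights W_h = N_h/N.
p̂_st = Σ W_h p̂_h = (300·0.368 + 450·0.452 + 525·0.109 + 450·0.440)/1725 = 0.32987
V̂(p̂_st) = Σ W_h² p̂_h(1−p̂_h)/(n_h−1):
  stratum 1: (300/1725)²·0.368·0.632/56 = 0.000125615
  stratum 2: (450/1725)²·0.452·0.548/30 = 0.000561881
  stratum 3: (525/1725)²·0.109·0.891/45 = 0.000199909
  stratum 4: (450/1725)²·0.440·0.560/24 = 0.000698677
V̂(p̂_st) = 0.00158608; SE = √V̂ = 0.0398256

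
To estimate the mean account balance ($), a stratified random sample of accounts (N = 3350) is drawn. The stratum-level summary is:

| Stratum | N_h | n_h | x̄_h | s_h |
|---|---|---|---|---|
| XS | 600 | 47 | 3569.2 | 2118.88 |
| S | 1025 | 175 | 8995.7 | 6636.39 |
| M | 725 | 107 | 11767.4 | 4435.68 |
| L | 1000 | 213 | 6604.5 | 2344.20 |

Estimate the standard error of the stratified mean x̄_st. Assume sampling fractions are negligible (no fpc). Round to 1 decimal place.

SE(x̄_st) ≈ 193.7

V̂(x̄_st) = Σ W_h² s_h²/n_h, with W_h = N_h/N and N = 3350:
  stratum XS: (600/3350)²·2118.88²/47 = 3064.28
  stratum S: (1025/3350)²·6636.39²/175 = 23560.5
  stratum M: (725/3350)²·4435.68²/107 = 8612.38
  stratum L: (1000/3350)²·2344.20²/213 = 2298.9
V̂(x̄_st) = 37536
SE(x̄_st) = √37536 = 193.742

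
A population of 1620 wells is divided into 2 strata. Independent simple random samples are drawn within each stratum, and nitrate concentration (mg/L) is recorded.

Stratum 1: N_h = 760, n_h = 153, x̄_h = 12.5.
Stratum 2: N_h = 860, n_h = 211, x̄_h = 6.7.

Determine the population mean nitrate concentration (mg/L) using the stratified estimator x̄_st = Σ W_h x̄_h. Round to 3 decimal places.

x̄_st ≈ 9.421

N = Σ N_h = 1620. Stratum weights W_h = N_h/N.
x̄_st = (760·12.5 + 860·6.7) / 1620 = 9.42099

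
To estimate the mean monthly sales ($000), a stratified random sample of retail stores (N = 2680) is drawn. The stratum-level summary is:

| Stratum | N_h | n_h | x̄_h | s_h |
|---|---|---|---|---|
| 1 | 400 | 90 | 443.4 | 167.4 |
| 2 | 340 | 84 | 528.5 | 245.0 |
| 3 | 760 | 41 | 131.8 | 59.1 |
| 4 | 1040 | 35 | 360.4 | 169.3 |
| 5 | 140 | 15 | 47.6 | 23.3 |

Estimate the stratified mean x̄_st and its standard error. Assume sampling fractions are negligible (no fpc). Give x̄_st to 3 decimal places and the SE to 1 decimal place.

x̄_st = Σ W_h x̄_h = (400·443.4 + 340·528.5 + 760·131.8 + 1040·360.4 + 140·47.6)/2680 = 312.94701
V̂(x̄_st) = Σ W_h² s_h²/n_h, with W_h = N_h/N and N = 2680:
  stratum 1: (400/2680)²·167.4²/90 = 6.93616
  stratum 2: (340/2680)²·245.0²/84 = 11.5011
  stratum 3: (760/2680)²·59.1²/41 = 6.85092
  stratum 4: (1040/2680)²·169.3²/35 = 123.323
  stratum 5: (140/2680)²·23.3²/15 = 0.0987659
V̂(x̄_st) = 148.71
SE(x̄_st) = √148.71 = 12.1947

x̄_st ≈ 312.947, SE ≈ 12.2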